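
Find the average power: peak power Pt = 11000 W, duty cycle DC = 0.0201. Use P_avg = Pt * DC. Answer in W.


P_avg = 11000 * 0.0201 = 221.1 W

221.1 W


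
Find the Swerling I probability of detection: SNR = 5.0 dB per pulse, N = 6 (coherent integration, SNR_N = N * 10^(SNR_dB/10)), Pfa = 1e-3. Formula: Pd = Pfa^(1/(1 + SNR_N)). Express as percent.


SNR_lin = 10^(5.0/10) = 3.16228
SNR_N = 6 * 3.16228 = 18.97368
1/(1 + SNR_N) = 1/19.97368 = 0.0500659
Pd = (1e-3)^0.0500659 = 0.70762
Pd = 70.8%

70.8%


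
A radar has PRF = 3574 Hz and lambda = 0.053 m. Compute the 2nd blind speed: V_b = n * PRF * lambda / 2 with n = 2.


V_blind = 2 * 3574 * 0.053 / 2 = 189.4 m/s

189.4 m/s


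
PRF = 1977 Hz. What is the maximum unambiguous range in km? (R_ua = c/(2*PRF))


R_ua = 3e8 / (2 * 1977) = 75872.5 m = 75.9 km

75.9 km


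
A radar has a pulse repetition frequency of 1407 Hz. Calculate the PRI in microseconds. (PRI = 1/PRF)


PRI = 1/1407 = 0.0007107321 s = 710.7 us

710.7 us


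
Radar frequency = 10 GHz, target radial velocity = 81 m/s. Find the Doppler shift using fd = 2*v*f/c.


fd = 2 * 81 * 10000000000.0 / 3e8 = 5400.0 Hz

5400.0 Hz


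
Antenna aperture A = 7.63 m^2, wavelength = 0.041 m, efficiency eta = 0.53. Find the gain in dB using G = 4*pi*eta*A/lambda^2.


G_linear = 4*pi*0.53*7.63/0.041^2 = 30230.31
G_dB = 10*log10(30230.31) = 44.8 dB

44.8 dB


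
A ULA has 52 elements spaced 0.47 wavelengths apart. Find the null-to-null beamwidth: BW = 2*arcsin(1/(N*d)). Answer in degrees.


1/(N*d) = 1/(52*0.47) = 0.040917
BW = 2*arcsin(0.040917) = 4.7 degrees

4.7 degrees


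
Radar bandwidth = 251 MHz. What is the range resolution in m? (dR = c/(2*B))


dR = 3e8 / (2 * 251000000.0) = 0.6 m

0.6 m


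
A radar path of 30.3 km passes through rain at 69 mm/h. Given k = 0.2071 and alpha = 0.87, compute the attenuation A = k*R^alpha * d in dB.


gamma = 0.2071 * 69^0.87 = 8.240979 dB/km
A = 8.240979 * 30.3 = 249.7 dB

249.7 dB


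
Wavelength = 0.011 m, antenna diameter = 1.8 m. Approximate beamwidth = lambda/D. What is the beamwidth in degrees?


BW_rad = 0.011 / 1.8 = 0.006111
BW_deg = 0.35 degrees

0.35 degrees


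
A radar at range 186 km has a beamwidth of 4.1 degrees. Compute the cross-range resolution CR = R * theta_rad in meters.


BW_rad = 0.071558499
CR = 186000 * 0.071558499 = 13309.9 m

13309.9 m


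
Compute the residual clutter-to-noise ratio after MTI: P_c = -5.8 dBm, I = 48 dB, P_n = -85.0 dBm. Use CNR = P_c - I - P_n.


CNR = -5.8 - 48 - (-85.0) = 31.2 dB

31.2 dB


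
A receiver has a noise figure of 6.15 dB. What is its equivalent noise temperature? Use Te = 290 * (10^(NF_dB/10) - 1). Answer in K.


NF_lin = 10^(6.15/10) = 4.120975
Te = 290 * (4.120975 - 1) = 905.1 K

905.1 K


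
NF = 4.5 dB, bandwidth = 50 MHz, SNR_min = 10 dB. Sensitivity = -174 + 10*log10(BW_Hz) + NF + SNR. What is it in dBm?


10*log10(50000000.0) = 76.99
S = -174 + 76.99 + 4.5 + 10 = -82.5 dBm

-82.5 dBm


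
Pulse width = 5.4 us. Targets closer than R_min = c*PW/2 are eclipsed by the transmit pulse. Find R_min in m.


R_min = 3e8 * 5.4e-6 / 2 = 810.0 m

810.0 m


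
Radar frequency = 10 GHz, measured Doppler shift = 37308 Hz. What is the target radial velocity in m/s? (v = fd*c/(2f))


v = 37308 * 3e8 / (2 * 10000000000.0) = 559.6 m/s

559.6 m/s


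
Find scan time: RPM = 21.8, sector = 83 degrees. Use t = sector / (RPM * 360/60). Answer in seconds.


t = 83 / (21.8 * 360) * 60 = 0.63 s

0.63 s


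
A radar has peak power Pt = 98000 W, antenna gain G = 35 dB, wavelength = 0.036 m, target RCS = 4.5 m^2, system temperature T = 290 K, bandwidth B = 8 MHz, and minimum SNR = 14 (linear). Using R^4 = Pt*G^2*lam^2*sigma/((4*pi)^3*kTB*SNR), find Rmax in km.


G_lin = 10^(35/10) = 3162.27766
R^4 = 98000 * 3162.27766^2 * 0.036^2 * 4.5 / ((4*pi)^3 * 1.38e-23 * 290 * 8000000.0 * 14)
R^4 = 6.42568e18 m^4
R_max = (6.42568e18)^(1/4) = 50347.7 m = 50.3 km

50.3 km


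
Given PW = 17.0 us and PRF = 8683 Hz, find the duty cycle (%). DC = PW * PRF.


DC = 17.0e-6 * 8683 * 100 = 14.76%

14.76%


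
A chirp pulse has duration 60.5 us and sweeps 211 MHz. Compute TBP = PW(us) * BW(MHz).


TBP = 60.5 * 211 = 12765.5

12765.5


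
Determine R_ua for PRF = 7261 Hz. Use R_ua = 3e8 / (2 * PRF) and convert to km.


R_ua = 3e8 / (2 * 7261) = 20658.3 m = 20.7 km

20.7 km


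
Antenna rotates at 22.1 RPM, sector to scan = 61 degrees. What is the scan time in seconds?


t = 61 / (22.1 * 360) * 60 = 0.46 s

0.46 s


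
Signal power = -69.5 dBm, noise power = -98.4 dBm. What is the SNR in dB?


SNR = -69.5 - (-98.4) = 28.9 dB

28.9 dB


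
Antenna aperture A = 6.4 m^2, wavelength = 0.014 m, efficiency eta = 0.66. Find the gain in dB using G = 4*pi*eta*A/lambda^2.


G_linear = 4*pi*0.66*6.4/0.014^2 = 270818.11
G_dB = 10*log10(270818.11) = 54.3 dB

54.3 dB


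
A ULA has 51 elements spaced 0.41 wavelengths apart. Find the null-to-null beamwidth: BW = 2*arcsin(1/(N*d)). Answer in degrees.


1/(N*d) = 1/(51*0.41) = 0.047824
BW = 2*arcsin(0.047824) = 5.5 degrees

5.5 degrees


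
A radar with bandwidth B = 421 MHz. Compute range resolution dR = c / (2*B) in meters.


dR = 3e8 / (2 * 421000000.0) = 0.36 m

0.36 m


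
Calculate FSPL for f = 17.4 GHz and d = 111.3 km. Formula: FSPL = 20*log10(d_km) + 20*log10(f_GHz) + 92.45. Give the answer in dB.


20*log10(111.3) = 40.93
20*log10(17.4) = 24.81
FSPL = 158.2 dB

158.2 dB


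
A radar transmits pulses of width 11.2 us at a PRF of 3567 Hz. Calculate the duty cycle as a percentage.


DC = 11.2e-6 * 3567 * 100 = 4.0%

4.0%


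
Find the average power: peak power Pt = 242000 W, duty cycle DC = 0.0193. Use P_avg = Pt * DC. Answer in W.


P_avg = 242000 * 0.0193 = 4670.6 W

4670.6 W


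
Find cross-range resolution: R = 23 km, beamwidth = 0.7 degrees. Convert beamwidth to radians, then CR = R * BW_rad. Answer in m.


BW_rad = 0.012217305
CR = 23000 * 0.012217305 = 281.0 m

281.0 m


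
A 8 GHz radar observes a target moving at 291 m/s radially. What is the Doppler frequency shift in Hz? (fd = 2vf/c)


fd = 2 * 291 * 8000000000.0 / 3e8 = 15520.0 Hz

15520.0 Hz


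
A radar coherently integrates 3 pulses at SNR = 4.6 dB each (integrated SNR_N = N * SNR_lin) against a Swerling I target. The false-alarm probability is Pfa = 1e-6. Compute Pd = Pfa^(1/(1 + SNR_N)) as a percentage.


SNR_lin = 10^(4.6/10) = 2.88403
SNR_N = 3 * 2.88403 = 8.65209
1/(1 + SNR_N) = 1/9.65209 = 0.1036045
Pd = (1e-6)^0.1036045 = 0.23899
Pd = 23.9%

23.9%


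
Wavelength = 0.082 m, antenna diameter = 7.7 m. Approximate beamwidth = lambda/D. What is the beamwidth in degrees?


BW_rad = 0.082 / 7.7 = 0.010649
BW_deg = 0.61 degrees

0.61 degrees


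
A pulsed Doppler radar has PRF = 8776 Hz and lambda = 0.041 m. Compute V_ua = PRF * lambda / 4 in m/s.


V_ua = 8776 * 0.041 / 4 = 90.0 m/s

90.0 m/s


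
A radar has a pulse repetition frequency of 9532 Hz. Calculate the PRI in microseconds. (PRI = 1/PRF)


PRI = 1/9532 = 0.0001049098 s = 104.9 us

104.9 us


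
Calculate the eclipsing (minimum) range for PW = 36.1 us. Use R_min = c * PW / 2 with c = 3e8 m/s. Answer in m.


R_min = 3e8 * 36.1e-6 / 2 = 5415.0 m

5415.0 m


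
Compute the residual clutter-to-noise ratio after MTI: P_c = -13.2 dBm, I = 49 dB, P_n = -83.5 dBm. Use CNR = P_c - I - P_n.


CNR = -13.2 - 49 - (-83.5) = 21.3 dB

21.3 dB


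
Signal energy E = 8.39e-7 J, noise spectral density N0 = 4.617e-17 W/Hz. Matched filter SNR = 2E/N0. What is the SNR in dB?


SNR_lin = 2 * 8.39e-7 / 4.617e-17 = 3.634e10
SNR_dB = 10*log10(3.634e10) = 105.6 dB

105.6 dB


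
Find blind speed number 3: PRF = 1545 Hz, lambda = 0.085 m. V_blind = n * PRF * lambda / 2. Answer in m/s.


V_blind = 3 * 1545 * 0.085 / 2 = 197.0 m/s

197.0 m/s


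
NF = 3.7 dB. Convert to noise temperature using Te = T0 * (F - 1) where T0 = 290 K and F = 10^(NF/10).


NF_lin = 10^(3.7/10) = 2.344229
Te = 290 * (2.344229 - 1) = 389.8 K

389.8 K


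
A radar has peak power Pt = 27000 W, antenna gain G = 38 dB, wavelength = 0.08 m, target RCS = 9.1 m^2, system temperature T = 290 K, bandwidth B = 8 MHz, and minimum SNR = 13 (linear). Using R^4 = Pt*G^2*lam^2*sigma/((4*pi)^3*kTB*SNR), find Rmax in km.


G_lin = 10^(38/10) = 6309.573445
R^4 = 27000 * 6309.573445^2 * 0.08^2 * 9.1 / ((4*pi)^3 * 1.38e-23 * 290 * 8000000.0 * 13)
R^4 = 7.57958e19 m^4
R_max = (7.57958e19)^(1/4) = 93306.4 m = 93.3 km

93.3 km


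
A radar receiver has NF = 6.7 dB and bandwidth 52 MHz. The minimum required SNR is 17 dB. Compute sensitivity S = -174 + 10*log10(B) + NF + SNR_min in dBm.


10*log10(52000000.0) = 77.16
S = -174 + 77.16 + 6.7 + 17 = -73.1 dBm

-73.1 dBm


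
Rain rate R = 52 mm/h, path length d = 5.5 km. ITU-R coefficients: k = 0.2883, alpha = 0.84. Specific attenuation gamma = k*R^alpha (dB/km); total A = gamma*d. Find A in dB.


gamma = 0.2883 * 52^0.84 = 7.966865 dB/km
A = 7.966865 * 5.5 = 43.82 dB

43.82 dB


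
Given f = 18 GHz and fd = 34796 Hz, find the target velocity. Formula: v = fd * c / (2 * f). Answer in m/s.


v = 34796 * 3e8 / (2 * 18000000000.0) = 290.0 m/s

290.0 m/s


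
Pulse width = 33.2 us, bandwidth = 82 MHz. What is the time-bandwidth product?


TBP = 33.2 * 82 = 2722.4

2722.4


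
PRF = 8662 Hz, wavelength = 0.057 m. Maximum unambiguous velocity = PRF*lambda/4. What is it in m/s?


V_ua = 8662 * 0.057 / 4 = 123.4 m/s

123.4 m/s


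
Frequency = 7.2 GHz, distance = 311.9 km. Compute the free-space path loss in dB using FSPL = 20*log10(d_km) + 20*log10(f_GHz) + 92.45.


20*log10(311.9) = 49.88
20*log10(7.2) = 17.15
FSPL = 159.5 dB

159.5 dB


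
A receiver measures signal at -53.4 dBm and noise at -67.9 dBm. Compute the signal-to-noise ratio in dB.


SNR = -53.4 - (-67.9) = 14.5 dB

14.5 dB


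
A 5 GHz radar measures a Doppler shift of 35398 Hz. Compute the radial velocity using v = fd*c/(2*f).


v = 35398 * 3e8 / (2 * 5000000000.0) = 1061.9 m/s

1061.9 m/s


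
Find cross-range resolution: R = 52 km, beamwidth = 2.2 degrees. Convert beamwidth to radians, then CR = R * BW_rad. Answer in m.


BW_rad = 0.038397244
CR = 52000 * 0.038397244 = 1996.7 m

1996.7 m


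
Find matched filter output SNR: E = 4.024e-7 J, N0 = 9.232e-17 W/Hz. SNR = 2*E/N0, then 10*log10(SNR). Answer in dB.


SNR_lin = 2 * 4.024e-7 / 9.232e-17 = 8.718e9
SNR_dB = 10*log10(8.718e9) = 99.4 dB

99.4 dB


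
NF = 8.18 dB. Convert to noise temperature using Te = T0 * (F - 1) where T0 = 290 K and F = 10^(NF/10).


NF_lin = 10^(8.18/10) = 6.576578
Te = 290 * (6.576578 - 1) = 1617.2 K

1617.2 K


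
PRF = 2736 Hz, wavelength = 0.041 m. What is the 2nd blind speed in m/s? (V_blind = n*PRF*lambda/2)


V_blind = 2 * 2736 * 0.041 / 2 = 112.2 m/s

112.2 m/s


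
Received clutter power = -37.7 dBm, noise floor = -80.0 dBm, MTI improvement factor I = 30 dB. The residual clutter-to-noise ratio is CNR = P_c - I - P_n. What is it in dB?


CNR = -37.7 - 30 - (-80.0) = 12.3 dB

12.3 dB


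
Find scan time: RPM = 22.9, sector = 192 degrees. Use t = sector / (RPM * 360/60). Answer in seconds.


t = 192 / (22.9 * 360) * 60 = 1.4 s

1.4 s


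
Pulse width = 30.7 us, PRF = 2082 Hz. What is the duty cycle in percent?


DC = 30.7e-6 * 2082 * 100 = 6.39%

6.39%


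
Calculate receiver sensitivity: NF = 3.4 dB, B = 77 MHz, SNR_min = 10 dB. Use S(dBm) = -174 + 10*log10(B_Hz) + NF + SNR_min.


10*log10(77000000.0) = 78.86
S = -174 + 78.86 + 3.4 + 10 = -81.7 dBm

-81.7 dBm


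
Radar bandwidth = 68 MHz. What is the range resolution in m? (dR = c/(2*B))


dR = 3e8 / (2 * 68000000.0) = 2.21 m

2.21 m


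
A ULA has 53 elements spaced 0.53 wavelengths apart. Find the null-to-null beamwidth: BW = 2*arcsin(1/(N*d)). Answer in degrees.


1/(N*d) = 1/(53*0.53) = 0.0356
BW = 2*arcsin(0.0356) = 4.1 degrees

4.1 degrees


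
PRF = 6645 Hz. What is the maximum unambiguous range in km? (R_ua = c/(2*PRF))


R_ua = 3e8 / (2 * 6645) = 22573.4 m = 22.6 km

22.6 km


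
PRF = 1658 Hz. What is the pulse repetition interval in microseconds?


PRI = 1/1658 = 0.0006031363 s = 603.1 us

603.1 us


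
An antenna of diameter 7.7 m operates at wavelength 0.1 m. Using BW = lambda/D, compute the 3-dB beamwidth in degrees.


BW_rad = 0.1 / 7.7 = 0.012987
BW_deg = 0.74 degrees

0.74 degrees


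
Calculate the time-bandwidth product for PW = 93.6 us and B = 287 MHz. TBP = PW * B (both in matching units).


TBP = 93.6 * 287 = 26863.2

26863.2


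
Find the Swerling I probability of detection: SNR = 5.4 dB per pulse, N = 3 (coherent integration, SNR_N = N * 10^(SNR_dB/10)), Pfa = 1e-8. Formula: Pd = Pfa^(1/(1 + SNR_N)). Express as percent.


SNR_lin = 10^(5.4/10) = 3.46737
SNR_N = 3 * 3.46737 = 10.40211
1/(1 + SNR_N) = 1/11.40211 = 0.0877031
Pd = (1e-8)^0.0877031 = 0.19878
Pd = 19.9%

19.9%


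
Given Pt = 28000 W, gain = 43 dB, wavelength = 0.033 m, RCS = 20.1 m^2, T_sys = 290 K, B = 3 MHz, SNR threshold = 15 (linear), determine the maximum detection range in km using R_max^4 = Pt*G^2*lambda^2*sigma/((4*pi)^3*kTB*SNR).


G_lin = 10^(43/10) = 19952.62315
R^4 = 28000 * 19952.62315^2 * 0.033^2 * 20.1 / ((4*pi)^3 * 1.38e-23 * 290 * 3000000.0 * 15)
R^4 = 6.82752e20 m^4
R_max = (6.82752e20)^(1/4) = 161646.3 m = 161.6 km

161.6 km


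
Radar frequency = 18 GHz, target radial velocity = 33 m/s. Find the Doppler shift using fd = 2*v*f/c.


fd = 2 * 33 * 18000000000.0 / 3e8 = 3960.0 Hz

3960.0 Hz


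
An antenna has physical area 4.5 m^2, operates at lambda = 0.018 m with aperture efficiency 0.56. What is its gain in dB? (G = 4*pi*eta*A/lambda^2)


G_linear = 4*pi*0.56*4.5/0.018^2 = 97738.44
G_dB = 10*log10(97738.44) = 49.9 dB

49.9 dB


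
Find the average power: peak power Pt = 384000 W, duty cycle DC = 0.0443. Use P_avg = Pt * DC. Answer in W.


P_avg = 384000 * 0.0443 = 17011.2 W

17011.2 W


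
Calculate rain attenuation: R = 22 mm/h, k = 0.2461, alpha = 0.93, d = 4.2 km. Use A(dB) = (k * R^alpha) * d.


gamma = 0.2461 * 22^0.93 = 4.360785 dB/km
A = 4.360785 * 4.2 = 18.32 dB

18.32 dB


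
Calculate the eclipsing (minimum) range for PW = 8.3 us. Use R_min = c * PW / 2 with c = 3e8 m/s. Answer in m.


R_min = 3e8 * 8.3e-6 / 2 = 1245.0 m

1245.0 m


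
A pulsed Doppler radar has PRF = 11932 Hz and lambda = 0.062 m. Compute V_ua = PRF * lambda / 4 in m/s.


V_ua = 11932 * 0.062 / 4 = 184.9 m/s

184.9 m/s


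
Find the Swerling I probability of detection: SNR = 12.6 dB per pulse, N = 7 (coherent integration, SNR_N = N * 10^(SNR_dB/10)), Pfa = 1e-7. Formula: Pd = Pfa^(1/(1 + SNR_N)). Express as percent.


SNR_lin = 10^(12.6/10) = 18.19701
SNR_N = 7 * 18.19701 = 127.37907
1/(1 + SNR_N) = 1/128.37907 = 0.0077894
Pd = (1e-7)^0.0077894 = 0.88201
Pd = 88.2%

88.2%


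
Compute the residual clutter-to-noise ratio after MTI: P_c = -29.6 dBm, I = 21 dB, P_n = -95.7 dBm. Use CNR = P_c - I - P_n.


CNR = -29.6 - 21 - (-95.7) = 45.1 dB

45.1 dB


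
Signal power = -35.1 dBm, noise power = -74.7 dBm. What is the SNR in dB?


SNR = -35.1 - (-74.7) = 39.6 dB

39.6 dB


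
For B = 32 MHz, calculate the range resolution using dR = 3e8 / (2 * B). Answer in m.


dR = 3e8 / (2 * 32000000.0) = 4.69 m

4.69 m


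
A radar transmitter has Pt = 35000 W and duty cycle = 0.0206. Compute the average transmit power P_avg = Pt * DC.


P_avg = 35000 * 0.0206 = 721.0 W

721.0 W


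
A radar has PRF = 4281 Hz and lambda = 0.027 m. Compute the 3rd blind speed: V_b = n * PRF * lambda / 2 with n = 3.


V_blind = 3 * 4281 * 0.027 / 2 = 173.4 m/s

173.4 m/s


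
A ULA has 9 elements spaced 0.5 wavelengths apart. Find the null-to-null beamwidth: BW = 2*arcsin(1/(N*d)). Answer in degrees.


1/(N*d) = 1/(9*0.5) = 0.222222
BW = 2*arcsin(0.222222) = 25.7 degrees

25.7 degrees


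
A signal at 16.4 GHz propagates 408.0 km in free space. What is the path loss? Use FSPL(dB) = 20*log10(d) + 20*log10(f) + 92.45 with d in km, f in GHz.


20*log10(408.0) = 52.21
20*log10(16.4) = 24.3
FSPL = 169.0 dB

169.0 dB


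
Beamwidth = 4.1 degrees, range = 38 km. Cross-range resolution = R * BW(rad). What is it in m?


BW_rad = 0.071558499
CR = 38000 * 0.071558499 = 2719.2 m

2719.2 m


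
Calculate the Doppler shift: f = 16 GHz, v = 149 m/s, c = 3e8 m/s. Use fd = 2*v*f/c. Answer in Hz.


fd = 2 * 149 * 16000000000.0 / 3e8 = 15893.3 Hz

15893.3 Hz


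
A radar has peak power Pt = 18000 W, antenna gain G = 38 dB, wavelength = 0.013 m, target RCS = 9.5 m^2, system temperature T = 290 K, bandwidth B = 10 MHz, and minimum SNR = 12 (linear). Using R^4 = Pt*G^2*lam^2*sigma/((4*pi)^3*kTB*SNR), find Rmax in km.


G_lin = 10^(38/10) = 6309.573445
R^4 = 18000 * 6309.573445^2 * 0.013^2 * 9.5 / ((4*pi)^3 * 1.38e-23 * 290 * 10000000.0 * 12)
R^4 = 1.20724e18 m^4
R_max = (1.20724e18)^(1/4) = 33147.3 m = 33.1 km

33.1 km


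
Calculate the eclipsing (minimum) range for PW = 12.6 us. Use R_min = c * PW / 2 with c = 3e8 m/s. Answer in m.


R_min = 3e8 * 12.6e-6 / 2 = 1890.0 m

1890.0 m


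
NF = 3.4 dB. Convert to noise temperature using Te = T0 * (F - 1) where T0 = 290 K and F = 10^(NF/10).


NF_lin = 10^(3.4/10) = 2.187762
Te = 290 * (2.187762 - 1) = 344.5 K

344.5 K


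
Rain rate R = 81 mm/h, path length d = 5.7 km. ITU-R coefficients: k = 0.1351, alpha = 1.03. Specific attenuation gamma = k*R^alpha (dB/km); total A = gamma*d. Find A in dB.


gamma = 0.1351 * 81^1.03 = 12.485183 dB/km
A = 12.485183 * 5.7 = 71.17 dB

71.17 dB


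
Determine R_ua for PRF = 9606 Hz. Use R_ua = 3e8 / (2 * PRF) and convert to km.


R_ua = 3e8 / (2 * 9606) = 15615.2 m = 15.6 km

15.6 km


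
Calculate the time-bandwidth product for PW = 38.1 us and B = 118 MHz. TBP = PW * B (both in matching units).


TBP = 38.1 * 118 = 4495.8

4495.8


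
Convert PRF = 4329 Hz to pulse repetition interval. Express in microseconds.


PRI = 1/4329 = 0.0002310002 s = 231.0 us

231.0 us


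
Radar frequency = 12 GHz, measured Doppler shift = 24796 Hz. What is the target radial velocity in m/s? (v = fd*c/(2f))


v = 24796 * 3e8 / (2 * 12000000000.0) = 310.0 m/s

310.0 m/s


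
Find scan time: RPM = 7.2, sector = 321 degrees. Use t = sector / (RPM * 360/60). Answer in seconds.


t = 321 / (7.2 * 360) * 60 = 7.43 s

7.43 s


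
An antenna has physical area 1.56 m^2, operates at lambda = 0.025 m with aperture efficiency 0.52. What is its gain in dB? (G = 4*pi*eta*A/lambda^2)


G_linear = 4*pi*0.52*1.56/0.025^2 = 16310.14
G_dB = 10*log10(16310.14) = 42.1 dB

42.1 dB


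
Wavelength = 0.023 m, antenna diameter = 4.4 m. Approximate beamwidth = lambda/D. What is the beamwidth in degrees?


BW_rad = 0.023 / 4.4 = 0.005227
BW_deg = 0.3 degrees

0.3 degrees


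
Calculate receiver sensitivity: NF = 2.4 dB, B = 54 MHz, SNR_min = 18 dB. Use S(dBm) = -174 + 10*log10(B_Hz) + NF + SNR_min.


10*log10(54000000.0) = 77.32
S = -174 + 77.32 + 2.4 + 18 = -76.3 dBm

-76.3 dBm


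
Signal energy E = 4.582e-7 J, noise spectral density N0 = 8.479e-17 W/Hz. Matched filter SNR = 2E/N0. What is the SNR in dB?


SNR_lin = 2 * 4.582e-7 / 8.479e-17 = 1.081e10
SNR_dB = 10*log10(1.081e10) = 100.3 dB

100.3 dB


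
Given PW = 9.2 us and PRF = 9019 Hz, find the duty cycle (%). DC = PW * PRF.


DC = 9.2e-6 * 9019 * 100 = 8.3%

8.3%


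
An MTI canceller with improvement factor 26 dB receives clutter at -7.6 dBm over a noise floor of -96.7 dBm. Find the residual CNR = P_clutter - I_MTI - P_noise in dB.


CNR = -7.6 - 26 - (-96.7) = 63.1 dB

63.1 dB


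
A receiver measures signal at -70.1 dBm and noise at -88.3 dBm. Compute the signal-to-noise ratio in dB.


SNR = -70.1 - (-88.3) = 18.2 dB

18.2 dB


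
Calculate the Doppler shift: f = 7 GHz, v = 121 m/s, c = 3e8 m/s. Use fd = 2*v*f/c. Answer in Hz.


fd = 2 * 121 * 7000000000.0 / 3e8 = 5646.7 Hz

5646.7 Hz


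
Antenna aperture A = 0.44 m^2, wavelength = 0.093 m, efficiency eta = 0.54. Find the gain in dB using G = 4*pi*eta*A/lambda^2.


G_linear = 4*pi*0.54*0.44/0.093^2 = 345.22
G_dB = 10*log10(345.22) = 25.4 dB

25.4 dB


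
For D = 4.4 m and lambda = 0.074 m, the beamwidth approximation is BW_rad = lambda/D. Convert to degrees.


BW_rad = 0.074 / 4.4 = 0.016818
BW_deg = 0.96 degrees

0.96 degrees


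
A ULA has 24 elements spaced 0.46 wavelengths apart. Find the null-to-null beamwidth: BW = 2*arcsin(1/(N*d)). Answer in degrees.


1/(N*d) = 1/(24*0.46) = 0.09058
BW = 2*arcsin(0.09058) = 10.4 degrees

10.4 degrees


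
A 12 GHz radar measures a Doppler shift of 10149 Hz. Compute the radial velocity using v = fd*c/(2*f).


v = 10149 * 3e8 / (2 * 12000000000.0) = 126.9 m/s

126.9 m/s


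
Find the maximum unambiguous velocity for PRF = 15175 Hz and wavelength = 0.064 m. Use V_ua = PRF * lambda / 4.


V_ua = 15175 * 0.064 / 4 = 242.8 m/s

242.8 m/s


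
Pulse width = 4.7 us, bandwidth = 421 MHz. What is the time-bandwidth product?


TBP = 4.7 * 421 = 1978.7

1978.7


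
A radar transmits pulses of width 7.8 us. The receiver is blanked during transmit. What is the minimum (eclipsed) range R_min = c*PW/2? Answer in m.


R_min = 3e8 * 7.8e-6 / 2 = 1170.0 m

1170.0 m


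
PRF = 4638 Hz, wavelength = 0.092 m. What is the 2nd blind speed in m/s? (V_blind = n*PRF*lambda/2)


V_blind = 2 * 4638 * 0.092 / 2 = 426.7 m/s

426.7 m/s


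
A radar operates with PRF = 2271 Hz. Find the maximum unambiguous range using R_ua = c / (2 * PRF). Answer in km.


R_ua = 3e8 / (2 * 2271) = 66050.2 m = 66.1 km

66.1 km


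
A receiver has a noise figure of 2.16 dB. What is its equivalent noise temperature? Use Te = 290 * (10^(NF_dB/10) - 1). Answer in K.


NF_lin = 10^(2.16/10) = 1.644372
Te = 290 * (1.644372 - 1) = 186.9 K

186.9 K


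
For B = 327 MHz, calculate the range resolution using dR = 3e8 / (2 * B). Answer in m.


dR = 3e8 / (2 * 327000000.0) = 0.46 m

0.46 m


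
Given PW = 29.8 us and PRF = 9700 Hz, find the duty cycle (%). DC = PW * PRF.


DC = 29.8e-6 * 9700 * 100 = 28.91%

28.91%


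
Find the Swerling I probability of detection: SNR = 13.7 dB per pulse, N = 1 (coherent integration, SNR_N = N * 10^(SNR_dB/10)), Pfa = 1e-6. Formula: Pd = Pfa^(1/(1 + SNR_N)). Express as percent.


SNR_lin = 10^(13.7/10) = 23.44229
SNR_N = 1 * 23.44229 = 23.44229
1/(1 + SNR_N) = 1/24.44229 = 0.0409127
Pd = (1e-6)^0.0409127 = 0.56823
Pd = 56.8%

56.8%


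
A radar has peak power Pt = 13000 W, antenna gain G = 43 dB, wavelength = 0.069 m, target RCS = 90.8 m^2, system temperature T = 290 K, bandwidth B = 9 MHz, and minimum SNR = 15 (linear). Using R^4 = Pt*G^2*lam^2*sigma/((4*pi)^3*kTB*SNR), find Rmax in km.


G_lin = 10^(43/10) = 19952.62315
R^4 = 13000 * 19952.62315^2 * 0.069^2 * 90.8 / ((4*pi)^3 * 1.38e-23 * 290 * 9000000.0 * 15)
R^4 = 2.08683e21 m^4
R_max = (2.08683e21)^(1/4) = 213733.1 m = 213.7 km

213.7 km


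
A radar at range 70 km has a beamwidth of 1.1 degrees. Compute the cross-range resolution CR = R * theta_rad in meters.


BW_rad = 0.019198622
CR = 70000 * 0.019198622 = 1343.9 m

1343.9 m


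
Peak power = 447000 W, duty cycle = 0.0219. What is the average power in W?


P_avg = 447000 * 0.0219 = 9789.3 W

9789.3 W


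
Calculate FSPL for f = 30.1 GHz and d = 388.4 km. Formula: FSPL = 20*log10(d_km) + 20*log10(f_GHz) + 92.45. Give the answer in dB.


20*log10(388.4) = 51.79
20*log10(30.1) = 29.57
FSPL = 173.8 dB

173.8 dB


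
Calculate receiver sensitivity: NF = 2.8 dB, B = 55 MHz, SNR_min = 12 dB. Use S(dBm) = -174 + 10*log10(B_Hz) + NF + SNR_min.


10*log10(55000000.0) = 77.4
S = -174 + 77.4 + 2.8 + 12 = -81.8 dBm

-81.8 dBm


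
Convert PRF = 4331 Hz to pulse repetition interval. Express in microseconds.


PRI = 1/4331 = 0.0002308936 s = 230.9 us

230.9 us


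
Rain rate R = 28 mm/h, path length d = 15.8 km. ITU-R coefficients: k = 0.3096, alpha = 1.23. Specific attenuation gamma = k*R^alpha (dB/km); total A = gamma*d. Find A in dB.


gamma = 0.3096 * 28^1.23 = 18.655433 dB/km
A = 18.655433 * 15.8 = 294.76 dB

294.76 dB


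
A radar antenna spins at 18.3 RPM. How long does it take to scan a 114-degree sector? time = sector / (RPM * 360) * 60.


t = 114 / (18.3 * 360) * 60 = 1.04 s

1.04 s


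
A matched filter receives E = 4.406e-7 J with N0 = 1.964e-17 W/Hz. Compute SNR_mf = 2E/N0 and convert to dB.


SNR_lin = 2 * 4.406e-7 / 1.964e-17 = 4.487e10
SNR_dB = 10*log10(4.487e10) = 106.5 dB

106.5 dB


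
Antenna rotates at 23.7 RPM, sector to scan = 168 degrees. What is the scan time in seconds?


t = 168 / (23.7 * 360) * 60 = 1.18 s

1.18 s


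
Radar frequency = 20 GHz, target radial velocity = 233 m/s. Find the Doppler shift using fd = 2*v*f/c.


fd = 2 * 233 * 20000000000.0 / 3e8 = 31066.7 Hz

31066.7 Hz


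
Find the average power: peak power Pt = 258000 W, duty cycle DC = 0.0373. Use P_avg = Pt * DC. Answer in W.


P_avg = 258000 * 0.0373 = 9623.4 W

9623.4 W


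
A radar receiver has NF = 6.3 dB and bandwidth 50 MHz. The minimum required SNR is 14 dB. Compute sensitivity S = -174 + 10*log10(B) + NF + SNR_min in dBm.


10*log10(50000000.0) = 76.99
S = -174 + 76.99 + 6.3 + 14 = -76.7 dBm

-76.7 dBm


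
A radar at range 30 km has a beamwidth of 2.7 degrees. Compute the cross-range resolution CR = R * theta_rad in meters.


BW_rad = 0.04712389
CR = 30000 * 0.04712389 = 1413.7 m

1413.7 m


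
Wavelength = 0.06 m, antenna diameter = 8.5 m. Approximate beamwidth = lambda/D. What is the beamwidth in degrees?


BW_rad = 0.06 / 8.5 = 0.007059
BW_deg = 0.4 degrees

0.4 degrees


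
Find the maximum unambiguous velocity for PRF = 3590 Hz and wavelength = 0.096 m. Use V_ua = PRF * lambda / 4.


V_ua = 3590 * 0.096 / 4 = 86.2 m/s

86.2 m/s


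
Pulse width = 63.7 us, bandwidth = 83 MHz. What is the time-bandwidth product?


TBP = 63.7 * 83 = 5287.1

5287.1


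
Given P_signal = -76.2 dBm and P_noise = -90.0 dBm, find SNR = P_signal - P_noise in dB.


SNR = -76.2 - (-90.0) = 13.8 dB

13.8 dB


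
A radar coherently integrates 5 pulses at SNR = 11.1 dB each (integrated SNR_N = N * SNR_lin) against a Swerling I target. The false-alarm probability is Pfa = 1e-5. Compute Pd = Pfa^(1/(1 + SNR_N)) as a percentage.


SNR_lin = 10^(11.1/10) = 12.8825
SNR_N = 5 * 12.8825 = 64.4125
1/(1 + SNR_N) = 1/65.4125 = 0.0152876
Pd = (1e-5)^0.0152876 = 0.83861
Pd = 83.9%

83.9%


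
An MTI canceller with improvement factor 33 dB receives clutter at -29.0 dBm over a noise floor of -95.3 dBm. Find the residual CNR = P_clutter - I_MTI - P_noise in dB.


CNR = -29.0 - 33 - (-95.3) = 33.3 dB

33.3 dB


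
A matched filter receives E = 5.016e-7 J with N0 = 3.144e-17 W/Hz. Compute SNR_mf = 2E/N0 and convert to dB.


SNR_lin = 2 * 5.016e-7 / 3.144e-17 = 3.191e10
SNR_dB = 10*log10(3.191e10) = 105.0 dB

105.0 dB


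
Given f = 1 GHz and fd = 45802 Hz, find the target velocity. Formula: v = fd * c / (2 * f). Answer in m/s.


v = 45802 * 3e8 / (2 * 1000000000.0) = 6870.3 m/s

6870.3 m/s


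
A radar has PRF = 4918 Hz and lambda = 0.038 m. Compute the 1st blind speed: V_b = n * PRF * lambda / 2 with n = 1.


V_blind = 1 * 4918 * 0.038 / 2 = 93.4 m/s

93.4 m/s


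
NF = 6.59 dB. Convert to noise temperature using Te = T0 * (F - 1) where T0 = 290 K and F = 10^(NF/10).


NF_lin = 10^(6.59/10) = 4.560369
Te = 290 * (4.560369 - 1) = 1032.5 K

1032.5 K


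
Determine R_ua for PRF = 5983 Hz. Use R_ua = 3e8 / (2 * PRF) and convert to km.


R_ua = 3e8 / (2 * 5983) = 25071.0 m = 25.1 km

25.1 km


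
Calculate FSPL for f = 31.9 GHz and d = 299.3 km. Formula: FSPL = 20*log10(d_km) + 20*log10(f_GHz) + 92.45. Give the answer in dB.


20*log10(299.3) = 49.52
20*log10(31.9) = 30.08
FSPL = 172.0 dB

172.0 dB


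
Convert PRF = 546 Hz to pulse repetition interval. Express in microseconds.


PRI = 1/546 = 0.0018315018 s = 1831.5 us

1831.5 us


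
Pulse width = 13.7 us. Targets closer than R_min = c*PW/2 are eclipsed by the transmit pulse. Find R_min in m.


R_min = 3e8 * 13.7e-6 / 2 = 2055.0 m

2055.0 m


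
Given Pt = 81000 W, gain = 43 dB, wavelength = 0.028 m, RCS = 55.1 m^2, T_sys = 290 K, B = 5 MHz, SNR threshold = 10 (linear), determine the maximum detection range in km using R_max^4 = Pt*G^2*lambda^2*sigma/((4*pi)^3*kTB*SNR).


G_lin = 10^(43/10) = 19952.62315
R^4 = 81000 * 19952.62315^2 * 0.028^2 * 55.1 / ((4*pi)^3 * 1.38e-23 * 290 * 5000000.0 * 10)
R^4 = 3.50813e21 m^4
R_max = (3.50813e21)^(1/4) = 243371.1 m = 243.4 km

243.4 km


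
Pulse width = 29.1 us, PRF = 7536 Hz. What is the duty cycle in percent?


DC = 29.1e-6 * 7536 * 100 = 21.93%

21.93%


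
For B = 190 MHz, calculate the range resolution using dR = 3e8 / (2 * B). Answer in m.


dR = 3e8 / (2 * 190000000.0) = 0.79 m

0.79 m


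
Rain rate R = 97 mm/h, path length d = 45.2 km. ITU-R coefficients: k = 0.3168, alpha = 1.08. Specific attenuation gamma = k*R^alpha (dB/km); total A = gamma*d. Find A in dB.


gamma = 0.3168 * 97^1.08 = 44.309683 dB/km
A = 44.309683 * 45.2 = 2002.8 dB

2002.8 dB


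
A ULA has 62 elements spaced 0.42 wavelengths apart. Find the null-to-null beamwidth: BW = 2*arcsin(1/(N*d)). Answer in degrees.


1/(N*d) = 1/(62*0.42) = 0.038402
BW = 2*arcsin(0.038402) = 4.4 degrees

4.4 degrees


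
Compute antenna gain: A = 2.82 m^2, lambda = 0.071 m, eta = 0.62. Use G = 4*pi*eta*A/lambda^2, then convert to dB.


G_linear = 4*pi*0.62*2.82/0.071^2 = 4358.47
G_dB = 10*log10(4358.47) = 36.4 dB

36.4 dB


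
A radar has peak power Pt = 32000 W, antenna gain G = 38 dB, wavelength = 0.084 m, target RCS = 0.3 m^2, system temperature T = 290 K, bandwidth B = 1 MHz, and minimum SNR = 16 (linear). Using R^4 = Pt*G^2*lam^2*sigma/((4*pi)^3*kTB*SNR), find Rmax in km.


G_lin = 10^(38/10) = 6309.573445
R^4 = 32000 * 6309.573445^2 * 0.084^2 * 0.3 / ((4*pi)^3 * 1.38e-23 * 290 * 1000000.0 * 16)
R^4 = 2.12228e19 m^4
R_max = (2.12228e19)^(1/4) = 67873.6 m = 67.9 km

67.9 km


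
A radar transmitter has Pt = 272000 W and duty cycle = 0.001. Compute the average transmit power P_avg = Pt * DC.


P_avg = 272000 * 0.001 = 272.0 W

272.0 W


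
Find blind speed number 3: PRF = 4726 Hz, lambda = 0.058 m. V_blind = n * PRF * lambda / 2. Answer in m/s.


V_blind = 3 * 4726 * 0.058 / 2 = 411.2 m/s

411.2 m/s


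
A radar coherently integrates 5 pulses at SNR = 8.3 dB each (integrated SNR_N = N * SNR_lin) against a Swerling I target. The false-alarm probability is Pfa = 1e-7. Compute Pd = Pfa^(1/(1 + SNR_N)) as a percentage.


SNR_lin = 10^(8.3/10) = 6.76083
SNR_N = 5 * 6.76083 = 33.80415
1/(1 + SNR_N) = 1/34.80415 = 0.0287322
Pd = (1e-7)^0.0287322 = 0.62932
Pd = 62.9%

62.9%


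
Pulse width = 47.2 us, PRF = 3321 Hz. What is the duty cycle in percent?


DC = 47.2e-6 * 3321 * 100 = 15.68%

15.68%


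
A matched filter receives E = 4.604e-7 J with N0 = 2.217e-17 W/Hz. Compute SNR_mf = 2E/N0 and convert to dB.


SNR_lin = 2 * 4.604e-7 / 2.217e-17 = 4.153e10
SNR_dB = 10*log10(4.153e10) = 106.2 dB

106.2 dB


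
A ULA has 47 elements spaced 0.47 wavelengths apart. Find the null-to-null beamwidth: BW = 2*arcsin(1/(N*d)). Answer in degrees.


1/(N*d) = 1/(47*0.47) = 0.045269
BW = 2*arcsin(0.045269) = 5.2 degrees

5.2 degrees


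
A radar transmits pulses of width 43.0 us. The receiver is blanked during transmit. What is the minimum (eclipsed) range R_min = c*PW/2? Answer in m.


R_min = 3e8 * 43.0e-6 / 2 = 6450.0 m

6450.0 m


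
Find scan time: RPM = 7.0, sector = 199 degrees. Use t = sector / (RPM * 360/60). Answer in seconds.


t = 199 / (7.0 * 360) * 60 = 4.74 s

4.74 s


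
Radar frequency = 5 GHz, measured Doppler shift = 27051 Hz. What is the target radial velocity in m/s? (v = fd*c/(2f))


v = 27051 * 3e8 / (2 * 5000000000.0) = 811.5 m/s

811.5 m/s


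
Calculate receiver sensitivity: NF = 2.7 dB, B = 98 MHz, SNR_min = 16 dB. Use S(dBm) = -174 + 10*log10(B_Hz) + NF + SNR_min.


10*log10(98000000.0) = 79.91
S = -174 + 79.91 + 2.7 + 16 = -75.4 dBm

-75.4 dBm


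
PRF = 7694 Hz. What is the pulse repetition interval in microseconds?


PRI = 1/7694 = 0.0001299714 s = 130.0 us

130.0 us


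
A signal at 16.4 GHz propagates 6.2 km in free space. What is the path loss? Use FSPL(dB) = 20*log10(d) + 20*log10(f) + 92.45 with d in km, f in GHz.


20*log10(6.2) = 15.85
20*log10(16.4) = 24.3
FSPL = 132.6 dB

132.6 dB


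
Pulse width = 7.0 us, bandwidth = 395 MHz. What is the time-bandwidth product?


TBP = 7.0 * 395 = 2765.0

2765.0


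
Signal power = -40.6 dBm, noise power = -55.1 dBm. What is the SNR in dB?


SNR = -40.6 - (-55.1) = 14.5 dB

14.5 dB


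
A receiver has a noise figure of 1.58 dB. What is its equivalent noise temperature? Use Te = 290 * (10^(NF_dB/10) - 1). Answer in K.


NF_lin = 10^(1.58/10) = 1.438799
Te = 290 * (1.438799 - 1) = 127.3 K

127.3 K


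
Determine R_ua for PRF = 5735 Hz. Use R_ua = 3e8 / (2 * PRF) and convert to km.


R_ua = 3e8 / (2 * 5735) = 26155.2 m = 26.2 km

26.2 km


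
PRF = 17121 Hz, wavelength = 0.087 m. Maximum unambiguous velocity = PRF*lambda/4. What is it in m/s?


V_ua = 17121 * 0.087 / 4 = 372.4 m/s

372.4 m/s


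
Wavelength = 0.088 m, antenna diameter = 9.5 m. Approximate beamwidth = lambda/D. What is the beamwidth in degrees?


BW_rad = 0.088 / 9.5 = 0.009263
BW_deg = 0.53 degrees

0.53 degrees


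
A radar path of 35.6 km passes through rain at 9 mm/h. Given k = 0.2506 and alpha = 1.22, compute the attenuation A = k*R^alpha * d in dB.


gamma = 0.2506 * 9^1.22 = 3.657269 dB/km
A = 3.657269 * 35.6 = 130.2 dB

130.2 dB


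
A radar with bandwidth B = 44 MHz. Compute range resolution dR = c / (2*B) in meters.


dR = 3e8 / (2 * 44000000.0) = 3.41 m

3.41 m


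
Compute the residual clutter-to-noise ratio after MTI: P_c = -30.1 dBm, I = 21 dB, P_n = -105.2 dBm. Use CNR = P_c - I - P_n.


CNR = -30.1 - 21 - (-105.2) = 54.1 dB

54.1 dB


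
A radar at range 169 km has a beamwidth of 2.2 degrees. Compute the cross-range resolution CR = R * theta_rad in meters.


BW_rad = 0.038397244
CR = 169000 * 0.038397244 = 6489.1 m

6489.1 m


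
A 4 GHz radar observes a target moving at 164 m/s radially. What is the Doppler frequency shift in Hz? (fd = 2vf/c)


fd = 2 * 164 * 4000000000.0 / 3e8 = 4373.3 Hz

4373.3 Hz


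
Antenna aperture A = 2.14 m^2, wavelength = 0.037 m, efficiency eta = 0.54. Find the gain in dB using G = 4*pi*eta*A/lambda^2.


G_linear = 4*pi*0.54*2.14/0.037^2 = 10607.52
G_dB = 10*log10(10607.52) = 40.3 dB

40.3 dB


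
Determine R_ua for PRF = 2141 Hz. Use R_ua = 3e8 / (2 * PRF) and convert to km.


R_ua = 3e8 / (2 * 2141) = 70060.7 m = 70.1 km

70.1 km


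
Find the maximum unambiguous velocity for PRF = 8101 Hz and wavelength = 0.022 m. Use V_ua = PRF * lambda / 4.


V_ua = 8101 * 0.022 / 4 = 44.6 m/s

44.6 m/s


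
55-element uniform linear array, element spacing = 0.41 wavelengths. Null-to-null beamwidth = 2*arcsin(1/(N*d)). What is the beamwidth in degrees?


1/(N*d) = 1/(55*0.41) = 0.044346
BW = 2*arcsin(0.044346) = 5.1 degrees

5.1 degrees


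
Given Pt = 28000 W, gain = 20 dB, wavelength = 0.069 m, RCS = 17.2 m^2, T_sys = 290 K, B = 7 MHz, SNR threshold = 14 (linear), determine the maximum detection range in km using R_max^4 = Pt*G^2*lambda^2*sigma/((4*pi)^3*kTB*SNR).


G_lin = 10^(20/10) = 100.0
R^4 = 28000 * 100.0^2 * 0.069^2 * 17.2 / ((4*pi)^3 * 1.38e-23 * 290 * 7000000.0 * 14)
R^4 = 2.94613e16 m^4
R_max = (2.94613e16)^(1/4) = 13101.3 m = 13.1 km

13.1 km


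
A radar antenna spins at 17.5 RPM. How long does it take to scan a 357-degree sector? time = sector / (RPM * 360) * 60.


t = 357 / (17.5 * 360) * 60 = 3.4 s

3.4 s


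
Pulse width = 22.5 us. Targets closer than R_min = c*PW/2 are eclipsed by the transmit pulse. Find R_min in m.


R_min = 3e8 * 22.5e-6 / 2 = 3375.0 m

3375.0 m


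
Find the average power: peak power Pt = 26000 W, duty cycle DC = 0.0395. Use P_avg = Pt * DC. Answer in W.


P_avg = 26000 * 0.0395 = 1027.0 W

1027.0 W


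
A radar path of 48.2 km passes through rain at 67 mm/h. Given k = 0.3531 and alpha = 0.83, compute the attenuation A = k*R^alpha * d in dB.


gamma = 0.3531 * 67^0.83 = 11.575501 dB/km
A = 11.575501 * 48.2 = 557.94 dB

557.94 dB


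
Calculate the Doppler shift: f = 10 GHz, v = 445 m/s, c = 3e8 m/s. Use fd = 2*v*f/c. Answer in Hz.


fd = 2 * 445 * 10000000000.0 / 3e8 = 29666.7 Hz

29666.7 Hz


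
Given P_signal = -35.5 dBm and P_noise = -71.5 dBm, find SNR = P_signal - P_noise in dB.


SNR = -35.5 - (-71.5) = 36.0 dB

36.0 dB


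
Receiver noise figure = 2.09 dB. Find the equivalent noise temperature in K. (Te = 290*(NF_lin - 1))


NF_lin = 10^(2.09/10) = 1.61808
Te = 290 * (1.61808 - 1) = 179.2 K

179.2 K


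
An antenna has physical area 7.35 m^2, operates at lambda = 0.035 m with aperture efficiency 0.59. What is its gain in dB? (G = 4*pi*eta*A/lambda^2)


G_linear = 4*pi*0.59*7.35/0.035^2 = 44484.95
G_dB = 10*log10(44484.95) = 46.5 dB

46.5 dB


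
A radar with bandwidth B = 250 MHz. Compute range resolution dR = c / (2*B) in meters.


dR = 3e8 / (2 * 250000000.0) = 0.6 m

0.6 m


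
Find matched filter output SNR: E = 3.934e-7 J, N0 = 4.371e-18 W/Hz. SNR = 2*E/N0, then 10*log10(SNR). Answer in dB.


SNR_lin = 2 * 3.934e-7 / 4.371e-18 = 1.8e11
SNR_dB = 10*log10(1.8e11) = 112.6 dB

112.6 dB


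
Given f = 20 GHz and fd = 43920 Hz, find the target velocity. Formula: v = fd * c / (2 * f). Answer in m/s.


v = 43920 * 3e8 / (2 * 20000000000.0) = 329.4 m/s

329.4 m/s


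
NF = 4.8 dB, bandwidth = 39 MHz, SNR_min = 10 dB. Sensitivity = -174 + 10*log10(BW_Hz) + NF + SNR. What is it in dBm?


10*log10(39000000.0) = 75.91
S = -174 + 75.91 + 4.8 + 10 = -83.3 dBm

-83.3 dBm


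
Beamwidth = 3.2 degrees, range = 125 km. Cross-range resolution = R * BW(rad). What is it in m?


BW_rad = 0.055850536
CR = 125000 * 0.055850536 = 6981.3 m

6981.3 m


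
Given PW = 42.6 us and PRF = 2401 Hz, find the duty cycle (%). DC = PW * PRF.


DC = 42.6e-6 * 2401 * 100 = 10.23%

10.23%


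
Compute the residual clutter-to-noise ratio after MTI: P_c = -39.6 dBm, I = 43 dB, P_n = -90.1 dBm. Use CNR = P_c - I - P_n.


CNR = -39.6 - 43 - (-90.1) = 7.5 dB

7.5 dB


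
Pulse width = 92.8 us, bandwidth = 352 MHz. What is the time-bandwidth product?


TBP = 92.8 * 352 = 32665.6

32665.6


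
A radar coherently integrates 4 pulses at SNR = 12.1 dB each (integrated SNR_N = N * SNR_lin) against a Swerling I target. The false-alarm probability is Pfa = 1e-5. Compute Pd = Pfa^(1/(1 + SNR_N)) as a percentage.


SNR_lin = 10^(12.1/10) = 16.2181
SNR_N = 4 * 16.2181 = 64.8724
1/(1 + SNR_N) = 1/65.8724 = 0.0151809
Pd = (1e-5)^0.0151809 = 0.83964
Pd = 84.0%

84.0%


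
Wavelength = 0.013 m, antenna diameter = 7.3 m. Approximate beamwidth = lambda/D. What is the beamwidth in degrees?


BW_rad = 0.013 / 7.3 = 0.001781
BW_deg = 0.1 degrees

0.1 degrees


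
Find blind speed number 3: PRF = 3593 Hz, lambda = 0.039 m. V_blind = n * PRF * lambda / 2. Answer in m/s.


V_blind = 3 * 3593 * 0.039 / 2 = 210.2 m/s

210.2 m/s


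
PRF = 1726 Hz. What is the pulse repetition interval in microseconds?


PRI = 1/1726 = 0.0005793743 s = 579.4 us

579.4 us


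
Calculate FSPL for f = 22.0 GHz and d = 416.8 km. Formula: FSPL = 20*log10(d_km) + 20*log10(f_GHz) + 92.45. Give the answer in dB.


20*log10(416.8) = 52.4
20*log10(22.0) = 26.85
FSPL = 171.7 dB

171.7 dB
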